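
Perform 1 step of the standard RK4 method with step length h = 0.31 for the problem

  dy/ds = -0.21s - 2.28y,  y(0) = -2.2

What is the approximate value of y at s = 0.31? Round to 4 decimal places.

RK4: k1 = f(s_n, y_n); k2 = f(s_n + h/2, y_n + (h/2)·k1); k3 = f(s_n + h/2, y_n + (h/2)·k2); k4 = f(s_n + h, y_n + h·k3); y_{n+1} = y_n + (h/6)·(k1 + 2k2 + 2k3 + k4).
s=0.000000, y=-2.200000:
  k1 = f(0.000000, -2.200000) = 5.016000
  k2 = f(0.155000, -1.422520) = 3.210796
  k3 = f(0.155000, -1.702327) = 3.848755
  k4 = f(0.310000, -1.006886) = 2.230600
  y ← -2.200000 + (0.31/6)·(k1 + 2k2 + 2k3 + k4) = -1.096105
y(0.31) ≈ -1.0961

-1.0961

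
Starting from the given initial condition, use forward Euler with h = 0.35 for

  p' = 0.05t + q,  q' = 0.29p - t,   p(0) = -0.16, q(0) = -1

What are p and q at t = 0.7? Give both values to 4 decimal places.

Euler on (p,q): p_{n+1} = p_n + h·p', q_{n+1} = q_n + h·q'.
0.000000: (-0.160000, -1.000000); f=(-1.000000, -0.046400) → (-0.510000, -1.016240)
0.350000: (-0.510000, -1.016240); f=(-0.998740, -0.497900) → (-0.859559, -1.190505)
(p(0.7), q(0.7)) ≈ (-0.8596, -1.1905)

-0.8596, -1.1905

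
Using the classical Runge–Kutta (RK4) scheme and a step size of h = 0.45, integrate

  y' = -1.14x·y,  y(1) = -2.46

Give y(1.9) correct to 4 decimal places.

RK4: k1 = f(x_n, y_n); k2 = f(x_n + h/2, y_n + (h/2)·k1); k3 = f(x_n + h/2, y_n + (h/2)·k2); k4 = f(x_n + h, y_n + h·k3); y_{n+1} = y_n + (h/6)·(k1 + 2k2 + 2k3 + k4).
x=1.000000, y=-2.460000:
  k1 = f(1.000000, -2.460000) = 2.804400
  k2 = f(1.225000, -1.829010) = 2.554212
  k3 = f(1.225000, -1.885302) = 2.632825
  k4 = f(1.450000, -1.275229) = 2.107953
  y ← -2.460000 + (0.45/6)·(k1 + 2k2 + 2k3 + k4) = -1.313518
x=1.450000, y=-1.313518:
  k1 = f(1.450000, -1.313518) = 2.171245
  k2 = f(1.675000, -0.824988) = 1.575314
  k3 = f(1.675000, -0.959072) = 1.831348
  k4 = f(1.900000, -0.489411) = 1.060065
  y ← -1.313518 + (0.45/6)·(k1 + 2k2 + 2k3 + k4) = -0.560170
y(1.9) ≈ -0.5602

-0.5602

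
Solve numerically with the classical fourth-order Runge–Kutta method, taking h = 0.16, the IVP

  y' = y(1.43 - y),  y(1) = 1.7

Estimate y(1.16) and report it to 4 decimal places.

1.6368

RK4: k1 = f(t_n, y_n); k2 = f(t_n + h/2, y_n + (h/2)·k1); k3 = f(t_n + h/2, y_n + (h/2)·k2); k4 = f(t_n + h, y_n + h·k3); y_{n+1} = y_n + (h/6)·(k1 + 2k2 + 2k3 + k4).
t=1.000000, y=1.700000:
  k1 = f(1.000000, 1.700000) = -0.459000
  k2 = f(1.080000, 1.663280) = -0.388010
  k3 = f(1.080000, 1.668959) = -0.398813
  k4 = f(1.160000, 1.636190) = -0.337366
  y ← 1.700000 + (0.16/6)·(k1 + 2k2 + 2k3 + k4) = 1.636800
y(1.16) ≈ 1.6368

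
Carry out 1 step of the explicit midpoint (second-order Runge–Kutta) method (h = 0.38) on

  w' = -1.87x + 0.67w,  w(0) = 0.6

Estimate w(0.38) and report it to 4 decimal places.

Midpoint: k1 = f(x_n, w_n); k2 = f(x_n + h/2, w_n + (h/2)·k1); w_{n+1} = w_n + h·k2.
x=0.000000, w=0.600000:
  k1 = f(0.000000, 0.600000) = 0.402000
  k2 = f(0.190000, 0.676380) = 0.097875
  w ← 0.600000 + 0.38·0.097875 = 0.637192
w(0.38) ≈ 0.6372

0.6372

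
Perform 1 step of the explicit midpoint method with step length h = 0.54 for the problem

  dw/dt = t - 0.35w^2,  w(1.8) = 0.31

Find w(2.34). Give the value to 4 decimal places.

1.3108

Midpoint: k1 = f(t_n, w_n); k2 = f(t_n + h/2, w_n + (h/2)·k1); w_{n+1} = w_n + h·k2.
t=1.800000, w=0.310000:
  k1 = f(1.800000, 0.310000) = 1.766365
  k2 = f(2.070000, 0.786919) = 1.853266
  w ← 0.310000 + 0.54·1.853266 = 1.310763
w(2.34) ≈ 1.3108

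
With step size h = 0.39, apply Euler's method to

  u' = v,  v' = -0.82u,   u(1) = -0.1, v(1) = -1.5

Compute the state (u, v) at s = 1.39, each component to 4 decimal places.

Euler on (u,v): u_{n+1} = u_n + h·u', v_{n+1} = v_n + h·v'.
1.000000: (-0.100000, -1.500000); f=(-1.500000, 0.082000) → (-0.685000, -1.468020)
(u(1.39), v(1.39)) ≈ (-0.6850, -1.4680)

-0.6850, -1.4680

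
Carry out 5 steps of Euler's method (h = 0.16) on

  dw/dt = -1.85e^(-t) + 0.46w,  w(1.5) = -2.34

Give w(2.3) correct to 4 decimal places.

-3.6289

Euler: w_{n+1} = w_n + h·f(t_n, w_n).
t=1.500000, w=-2.340000: f=-1.489191 → w ← -2.340000 + 0.16·(-1.489191) = -2.578271
t=1.660000, w=-2.578271: f=-1.537762 → w ← -2.578271 + 0.16·(-1.537762) = -2.824312
t=1.820000, w=-2.824312: f=-1.598931 → w ← -2.824312 + 0.16·(-1.598931) = -3.080141
t=1.980000, w=-3.080141: f=-1.672293 → w ← -3.080141 + 0.16·(-1.672293) = -3.347708
t=2.140000, w=-3.347708: f=-1.757607 → w ← -3.347708 + 0.16·(-1.757607) = -3.628925
w(2.3) ≈ -3.6289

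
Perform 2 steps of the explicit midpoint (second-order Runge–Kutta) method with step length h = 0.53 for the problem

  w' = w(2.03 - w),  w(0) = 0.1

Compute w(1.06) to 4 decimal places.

0.5751

Midpoint: k1 = f(t_n, w_n); k2 = f(t_n + h/2, w_n + (h/2)·k1); w_{n+1} = w_n + h·k2.
t=0.000000, w=0.100000:
  k1 = f(0.000000, 0.100000) = 0.193000
  k2 = f(0.265000, 0.151145) = 0.283980
  w ← 0.100000 + 0.53·0.283980 = 0.250509
t=0.530000, w=0.250509:
  k1 = f(0.530000, 0.250509) = 0.445779
  k2 = f(0.795000, 0.368641) = 0.612444
  w ← 0.250509 + 0.53·0.612444 = 0.575105
w(1.06) ≈ 0.5751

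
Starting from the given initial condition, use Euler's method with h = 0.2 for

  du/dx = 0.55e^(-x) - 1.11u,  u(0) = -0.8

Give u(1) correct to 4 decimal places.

-0.0043

Euler: u_{n+1} = u_n + h·f(x_n, u_n).
x=0.000000, u=-0.800000: f=1.438000 → u ← -0.800000 + 0.2·1.438000 = -0.512400
x=0.200000, u=-0.512400: f=1.019066 → u ← -0.512400 + 0.2·1.019066 = -0.308587
x=0.400000, u=-0.308587: f=0.711207 → u ← -0.308587 + 0.2·0.711207 = -0.166345
x=0.600000, u=-0.166345: f=0.486490 → u ← -0.166345 + 0.2·0.486490 = -0.069047
x=0.800000, u=-0.069047: f=0.323774 → u ← -0.069047 + 0.2·0.323774 = -0.004293
u(1) ≈ -0.0043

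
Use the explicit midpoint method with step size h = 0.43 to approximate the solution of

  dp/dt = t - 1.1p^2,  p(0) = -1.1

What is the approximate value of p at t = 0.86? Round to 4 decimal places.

-5.0681

Midpoint: k1 = f(t_n, p_n); k2 = f(t_n + h/2, p_n + (h/2)·k1); p_{n+1} = p_n + h·k2.
t=0.000000, p=-1.100000:
  k1 = f(0.000000, -1.100000) = -1.331000
  k2 = f(0.215000, -1.386165) = -1.898599
  p ← -1.100000 + 0.43·(-1.898599) = -1.916397
t=0.430000, p=-1.916397:
  k1 = f(0.430000, -1.916397) = -3.609837
  k2 = f(0.645000, -2.692512) = -7.329586
  p ← -1.916397 + 0.43·(-7.329586) = -5.068119
p(0.86) ≈ -5.0681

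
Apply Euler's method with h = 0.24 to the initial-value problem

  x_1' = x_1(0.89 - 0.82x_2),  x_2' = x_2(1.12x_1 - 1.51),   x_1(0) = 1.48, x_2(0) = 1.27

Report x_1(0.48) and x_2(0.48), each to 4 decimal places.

Euler on (x_1,x_2): x_1_{n+1} = x_1_n + h·x_1', x_2_{n+1} = x_2_n + h·x_2'.
0.000000: (1.480000, 1.270000); f=(-0.224072, 0.187452) → (1.426223, 1.314988)
0.240000: (1.426223, 1.314988); f=(-0.268544, 0.114890) → (1.361772, 1.342562)
(x_1(0.48), x_2(0.48)) ≈ (1.3618, 1.3426)

1.3618, 1.3426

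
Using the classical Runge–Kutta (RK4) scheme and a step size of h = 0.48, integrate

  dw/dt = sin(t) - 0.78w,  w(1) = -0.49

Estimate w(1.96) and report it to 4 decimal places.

RK4: k1 = f(t_n, w_n); k2 = f(t_n + h/2, w_n + (h/2)·k1); k3 = f(t_n + h/2, w_n + (h/2)·k2); k4 = f(t_n + h, w_n + h·k3); w_{n+1} = w_n + (h/6)·(k1 + 2k2 + 2k3 + k4).
t=1.000000, w=-0.490000:
  k1 = f(1.000000, -0.490000) = 1.223671
  k2 = f(1.240000, -0.196319) = 1.098913
  k3 = f(1.240000, -0.226261) = 1.122268
  k4 = f(1.480000, 0.048688) = 0.957904
  w ← -0.490000 + (0.48/6)·(k1 + 2k2 + 2k3 + k4) = 0.039915
t=1.480000, w=0.039915:
  k1 = f(1.480000, 0.039915) = 0.964747
  k2 = f(1.720000, 0.271454) = 0.777156
  k3 = f(1.720000, 0.226432) = 0.812273
  k4 = f(1.960000, 0.429806) = 0.589963
  w ← 0.039915 + (0.48/6)·(k1 + 2k2 + 2k3 + k4) = 0.418600
w(1.96) ≈ 0.4186

0.4186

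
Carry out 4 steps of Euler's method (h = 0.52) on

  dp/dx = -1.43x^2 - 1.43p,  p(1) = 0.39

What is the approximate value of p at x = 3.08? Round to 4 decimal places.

Euler: p_{n+1} = p_n + h·f(x_n, p_n).
x=1.000000, p=0.390000: f=-1.987700 → p ← 0.390000 + 0.52·(-1.987700) = -0.643604
x=1.520000, p=-0.643604: f=-2.383518 → p ← -0.643604 + 0.52·(-2.383518) = -1.883034
x=2.040000, p=-1.883034: f=-3.258350 → p ← -1.883034 + 0.52·(-3.258350) = -3.577376
x=2.560000, p=-3.577376: f=-4.256001 → p ← -3.577376 + 0.52·(-4.256001) = -5.790496
p(3.08) ≈ -5.7905

-5.7905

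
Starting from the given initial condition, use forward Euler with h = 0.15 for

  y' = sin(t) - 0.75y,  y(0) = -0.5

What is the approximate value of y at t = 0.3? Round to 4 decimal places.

Euler: y_{n+1} = y_n + h·f(t_n, y_n).
t=0.000000, y=-0.500000: f=0.375000 → y ← -0.500000 + 0.15·0.375000 = -0.443750
t=0.150000, y=-0.443750: f=0.482251 → y ← -0.443750 + 0.15·0.482251 = -0.371412
y(0.3) ≈ -0.3714

-0.3714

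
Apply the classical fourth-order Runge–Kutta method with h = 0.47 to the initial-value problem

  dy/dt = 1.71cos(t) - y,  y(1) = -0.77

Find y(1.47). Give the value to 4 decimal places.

-0.2835

RK4: k1 = f(t_n, y_n); k2 = f(t_n + h/2, y_n + (h/2)·k1); k3 = f(t_n + h/2, y_n + (h/2)·k2); k4 = f(t_n + h, y_n + h·k3); y_{n+1} = y_n + (h/6)·(k1 + 2k2 + 2k3 + k4).
t=1.000000, y=-0.770000:
  k1 = f(1.000000, -0.770000) = 1.693917
  k2 = f(1.235000, -0.371930) = 0.935411
  k3 = f(1.235000, -0.550178) = 1.113660
  k4 = f(1.470000, -0.246580) = 0.418650
  y ← -0.770000 + (0.47/6)·(k1 + 2k2 + 2k3 + k4) = -0.283495
y(1.47) ≈ -0.2835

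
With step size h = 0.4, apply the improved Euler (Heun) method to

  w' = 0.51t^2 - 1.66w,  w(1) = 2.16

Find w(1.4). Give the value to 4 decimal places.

Heun: k1 = f(t_n, w_n); k2 = f(t_n + h, w_n + h·k1); w_{n+1} = w_n + (h/2)·(k1 + k2).
t=1.000000, w=2.160000:
  k1 = f(1.000000, 2.160000) = -3.075600
  k2 = f(1.400000, 0.929760) = -0.543802
  w ← 2.160000 + (0.4/2)·(-3.075600 + (-0.543802)) = 1.436120
w(1.4) ≈ 1.4361

1.4361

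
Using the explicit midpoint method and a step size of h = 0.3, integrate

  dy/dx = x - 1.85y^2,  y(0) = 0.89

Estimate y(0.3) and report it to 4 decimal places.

0.6857

Midpoint: k1 = f(x_n, y_n); k2 = f(x_n + h/2, y_n + (h/2)·k1); y_{n+1} = y_n + h·k2.
x=0.000000, y=0.890000:
  k1 = f(0.000000, 0.890000) = -1.465385
  k2 = f(0.150000, 0.670192) = -0.680942
  y ← 0.890000 + 0.3·(-0.680942) = 0.685718
y(0.3) ≈ 0.6857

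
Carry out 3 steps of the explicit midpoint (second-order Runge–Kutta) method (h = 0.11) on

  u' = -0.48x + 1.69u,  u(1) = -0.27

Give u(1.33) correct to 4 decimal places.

Midpoint: k1 = f(x_n, u_n); k2 = f(x_n + h/2, u_n + (h/2)·k1); u_{n+1} = u_n + h·k2.
x=1.000000, u=-0.270000:
  k1 = f(1.000000, -0.270000) = -0.936300
  k2 = f(1.055000, -0.321497) = -1.049729
  u ← -0.270000 + 0.11·(-1.049729) = -0.385470
x=1.110000, u=-0.385470:
  k1 = f(1.110000, -0.385470) = -1.184245
  k2 = f(1.165000, -0.450604) = -1.320720
  u ← -0.385470 + 0.11·(-1.320720) = -0.530749
x=1.220000, u=-0.530749:
  k1 = f(1.220000, -0.530749) = -1.482567
  k2 = f(1.275000, -0.612291) = -1.646771
  u ← -0.530749 + 0.11·(-1.646771) = -0.711894
u(1.33) ≈ -0.7119

-0.7119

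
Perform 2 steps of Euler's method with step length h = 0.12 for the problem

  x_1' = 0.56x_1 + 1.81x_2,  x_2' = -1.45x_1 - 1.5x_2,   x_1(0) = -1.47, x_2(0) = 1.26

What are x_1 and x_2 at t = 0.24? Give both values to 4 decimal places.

-1.1022, 1.2823

Euler on (x_1,x_2): x_1_{n+1} = x_1_n + h·x_1', x_2_{n+1} = x_2_n + h·x_2'.
0.000000: (-1.470000, 1.260000); f=(1.457400, 0.241500) → (-1.295112, 1.288980)
0.120000: (-1.295112, 1.288980); f=(1.607791, -0.055558) → (-1.102177, 1.282313)
(x_1(0.24), x_2(0.24)) ≈ (-1.1022, 1.2823)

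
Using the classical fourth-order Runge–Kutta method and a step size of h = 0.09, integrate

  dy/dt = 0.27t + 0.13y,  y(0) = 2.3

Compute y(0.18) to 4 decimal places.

2.3589

RK4: k1 = f(t_n, y_n); k2 = f(t_n + h/2, y_n + (h/2)·k1); k3 = f(t_n + h/2, y_n + (h/2)·k2); k4 = f(t_n + h, y_n + h·k3); y_{n+1} = y_n + (h/6)·(k1 + 2k2 + 2k3 + k4).
t=0.000000, y=2.300000:
  k1 = f(0.000000, 2.300000) = 0.299000
  k2 = f(0.045000, 2.313455) = 0.312899
  k3 = f(0.045000, 2.314080) = 0.312980
  k4 = f(0.090000, 2.328168) = 0.326962
  y ← 2.300000 + (0.09/6)·(k1 + 2k2 + 2k3 + k4) = 2.328166
t=0.090000, y=2.328166:
  k1 = f(0.090000, 2.328166) = 0.326962
  k2 = f(0.135000, 2.342879) = 0.341024
  k3 = f(0.135000, 2.343512) = 0.341107
  k4 = f(0.180000, 2.358865) = 0.355253
  y ← 2.328166 + (0.09/6)·(k1 + 2k2 + 2k3 + k4) = 2.358863
y(0.18) ≈ 2.3589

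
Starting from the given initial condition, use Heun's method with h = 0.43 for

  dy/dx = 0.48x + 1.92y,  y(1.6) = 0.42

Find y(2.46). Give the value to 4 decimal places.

Heun: k1 = f(x_n, y_n); k2 = f(x_n + h, y_n + h·k1); y_{n+1} = y_n + (h/2)·(k1 + k2).
x=1.600000, y=0.420000:
  k1 = f(1.600000, 0.420000) = 1.574400
  k2 = f(2.030000, 1.096992) = 3.080625
  y ← 0.420000 + (0.43/2)·(1.574400 + 3.080625) = 1.420830
x=2.030000, y=1.420830:
  k1 = f(2.030000, 1.420830) = 3.702394
  k2 = f(2.460000, 3.012860) = 6.965491
  y ← 1.420830 + (0.43/2)·(3.702394 + 6.965491) = 3.714426
y(2.46) ≈ 3.7144

3.7144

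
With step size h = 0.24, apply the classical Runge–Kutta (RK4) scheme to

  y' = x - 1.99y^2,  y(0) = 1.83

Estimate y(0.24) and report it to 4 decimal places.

0.9867

RK4: k1 = f(x_n, y_n); k2 = f(x_n + h/2, y_n + (h/2)·k1); k3 = f(x_n + h/2, y_n + (h/2)·k2); k4 = f(x_n + h, y_n + h·k3); y_{n+1} = y_n + (h/6)·(k1 + 2k2 + 2k3 + k4).
x=0.000000, y=1.830000:
  k1 = f(0.000000, 1.830000) = -6.664311
  k2 = f(0.120000, 1.030283) = -1.992350
  k3 = f(0.120000, 1.590918) = -4.916730
  k4 = f(0.240000, 0.649985) = -0.600736
  y ← 1.830000 + (0.24/6)·(k1 + 2k2 + 2k3 + k4) = 0.986672
y(0.24) ≈ 0.9867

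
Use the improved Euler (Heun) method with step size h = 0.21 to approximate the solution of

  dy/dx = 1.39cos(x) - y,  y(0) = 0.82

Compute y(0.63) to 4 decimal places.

Heun: k1 = f(x_n, y_n); k2 = f(x_n + h, y_n + h·k1); y_{n+1} = y_n + (h/2)·(k1 + k2).
x=0.000000, y=0.820000:
  k1 = f(0.000000, 0.820000) = 0.570000
  k2 = f(0.210000, 0.939700) = 0.419763
  y ← 0.820000 + (0.21/2)·(0.570000 + 0.419763) = 0.923925
x=0.210000, y=0.923925:
  k1 = f(0.210000, 0.923925) = 0.435538
  k2 = f(0.420000, 1.015388) = 0.253806
  y ← 0.923925 + (0.21/2)·(0.435538 + 0.253806) = 0.996306
x=0.420000, y=0.996306:
  k1 = f(0.420000, 0.996306) = 0.272887
  k2 = f(0.630000, 1.053613) = 0.069546
  y ← 0.996306 + (0.21/2)·(0.272887 + 0.069546) = 1.032262
y(0.63) ≈ 1.0323

1.0323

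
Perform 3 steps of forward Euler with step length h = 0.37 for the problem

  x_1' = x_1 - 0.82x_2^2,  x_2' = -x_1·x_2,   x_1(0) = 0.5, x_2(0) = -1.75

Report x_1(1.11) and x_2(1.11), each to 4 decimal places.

Euler on (x_1,x_2): x_1_{n+1} = x_1_n + h·x_1', x_2_{n+1} = x_2_n + h·x_2'.
0.000000: (0.500000, -1.750000); f=(-2.011250, 0.875000) → (-0.244162, -1.426250)
0.370000: (-0.244162, -1.426250); f=(-1.912198, -0.348237) → (-0.951676, -1.555098)
0.740000: (-0.951676, -1.555098); f=(-2.934705, -1.479948) → (-2.037516, -2.102679)
(x_1(1.11), x_2(1.11)) ≈ (-2.0375, -2.1027)

-2.0375, -2.1027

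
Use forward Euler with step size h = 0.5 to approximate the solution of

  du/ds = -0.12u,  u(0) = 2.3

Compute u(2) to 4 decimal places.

1.7957

Euler: u_{n+1} = u_n + h·f(s_n, u_n).
s=0.000000, u=2.300000: f=-0.276000 → u ← 2.300000 + 0.5·(-0.276000) = 2.162000
s=0.500000, u=2.162000: f=-0.259440 → u ← 2.162000 + 0.5·(-0.259440) = 2.032280
s=1.000000, u=2.032280: f=-0.243874 → u ← 2.032280 + 0.5·(-0.243874) = 1.910343
s=1.500000, u=1.910343: f=-0.229241 → u ← 1.910343 + 0.5·(-0.229241) = 1.795723
u(2) ≈ 1.7957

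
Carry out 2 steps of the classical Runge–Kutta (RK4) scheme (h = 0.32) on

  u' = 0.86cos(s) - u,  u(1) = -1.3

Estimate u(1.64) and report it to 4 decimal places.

RK4: k1 = f(s_n, u_n); k2 = f(s_n + h/2, u_n + (h/2)·k1); k3 = f(s_n + h/2, u_n + (h/2)·k2); k4 = f(s_n + h, u_n + h·k3); u_{n+1} = u_n + (h/6)·(k1 + 2k2 + 2k3 + k4).
s=1.000000, u=-1.300000:
  k1 = f(1.000000, -1.300000) = 1.764660
  k2 = f(1.160000, -1.017654) = 1.361086
  k3 = f(1.160000, -1.082226) = 1.425658
  k4 = f(1.320000, -0.843789) = 1.057220
  u ← -1.300000 + (0.32/6)·(k1 + 2k2 + 2k3 + k4) = -0.852247
s=1.320000, u=-0.852247:
  k1 = f(1.320000, -0.852247) = 1.065678
  k2 = f(1.480000, -0.681739) = 0.759716
  k3 = f(1.480000, -0.730692) = 0.808670
  k4 = f(1.640000, -0.593473) = 0.534005
  u ← -0.852247 + (0.32/6)·(k1 + 2k2 + 2k3 + k4) = -0.599636
u(1.64) ≈ -0.5996

-0.5996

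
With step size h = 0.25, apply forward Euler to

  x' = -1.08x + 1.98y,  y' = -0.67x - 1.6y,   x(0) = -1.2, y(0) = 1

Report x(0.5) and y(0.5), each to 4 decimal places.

0.1184, 0.5444

Euler on (x,y): x_{n+1} = x_n + h·x', y_{n+1} = y_n + h·y'.
0.000000: (-1.200000, 1.000000); f=(3.276000, -0.796000) → (-0.381000, 0.801000)
0.250000: (-0.381000, 0.801000); f=(1.997460, -1.026330) → (0.118365, 0.544417)
(x(0.5), y(0.5)) ≈ (0.1184, 0.5444)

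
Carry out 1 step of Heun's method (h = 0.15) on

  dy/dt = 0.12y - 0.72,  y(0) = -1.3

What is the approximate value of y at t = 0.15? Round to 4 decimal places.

-1.4326

Heun: k1 = f(t_n, y_n); k2 = f(t_n + h, y_n + h·k1); y_{n+1} = y_n + (h/2)·(k1 + k2).
t=0.000000, y=-1.300000:
  k1 = f(0.000000, -1.300000) = -0.876000
  k2 = f(0.150000, -1.431400) = -0.891768
  y ← -1.300000 + (0.15/2)·(-0.876000 + (-0.891768)) = -1.432583
y(0.15) ≈ -1.4326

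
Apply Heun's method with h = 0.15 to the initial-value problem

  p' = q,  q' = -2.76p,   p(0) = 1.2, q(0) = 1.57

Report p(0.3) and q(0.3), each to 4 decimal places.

1.5085, 0.4138

Heun on (p,q): k1 = f(t_n, state_n); k2 = f(t_n + h, state_n + h·k1); state_{n+1} = state_n + (h/2)·(k1 + k2).
0.000000: (1.200000, 1.570000)
  k1 = (1.570000, -3.312000)
  predictor → (1.435500, 1.073200)
  k2 = (1.073200, -3.961980)
  → (1.398240, 1.024452)
0.150000: (1.398240, 1.024452)
  k1 = (1.024452, -3.859142)
  predictor → (1.551908, 0.445580)
  k2 = (0.445580, -4.283265)
  → (1.508492, 0.413771)
(p(0.3), q(0.3)) ≈ (1.5085, 0.4138)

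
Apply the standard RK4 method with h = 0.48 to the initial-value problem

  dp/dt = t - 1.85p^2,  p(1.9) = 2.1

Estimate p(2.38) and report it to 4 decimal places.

-0.1472

RK4: k1 = f(t_n, p_n); k2 = f(t_n + h/2, p_n + (h/2)·k1); k3 = f(t_n + h/2, p_n + (h/2)·k2); k4 = f(t_n + h, p_n + h·k3); p_{n+1} = p_n + (h/6)·(k1 + 2k2 + 2k3 + k4).
t=1.900000, p=2.100000:
  k1 = f(1.900000, 2.100000) = -6.258500
  k2 = f(2.140000, 0.597960) = 1.478521
  k3 = f(2.140000, 2.454845) = -9.008589
  k4 = f(2.380000, -2.224123) = -6.771435
  p ← 2.100000 + (0.48/6)·(k1 + 2k2 + 2k3 + k4) = -0.147206
p(2.38) ≈ -0.1472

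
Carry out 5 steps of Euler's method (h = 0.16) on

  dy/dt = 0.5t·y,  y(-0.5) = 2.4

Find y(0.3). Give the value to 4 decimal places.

Euler: y_{n+1} = y_n + h·f(t_n, y_n).
t=-0.500000, y=2.400000: f=-0.600000 → y ← 2.400000 + 0.16·(-0.600000) = 2.304000
t=-0.340000, y=2.304000: f=-0.391680 → y ← 2.304000 + 0.16·(-0.391680) = 2.241331
t=-0.180000, y=2.241331: f=-0.201720 → y ← 2.241331 + 0.16·(-0.201720) = 2.209056
t=-0.020000, y=2.209056: f=-0.022091 → y ← 2.209056 + 0.16·(-0.022091) = 2.205522
t=0.140000, y=2.205522: f=0.154387 → y ← 2.205522 + 0.16·0.154387 = 2.230223
y(0.3) ≈ 2.2302

2.2302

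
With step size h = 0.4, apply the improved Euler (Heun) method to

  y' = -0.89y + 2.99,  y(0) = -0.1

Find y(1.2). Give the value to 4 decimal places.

2.1351

Heun: k1 = f(x_n, y_n); k2 = f(x_n + h, y_n + h·k1); y_{n+1} = y_n + (h/2)·(k1 + k2).
x=0.000000, y=-0.100000:
  k1 = f(0.000000, -0.100000) = 3.079000
  k2 = f(0.400000, 1.131600) = 1.982876
  y ← -0.100000 + (0.4/2)·(3.079000 + 1.982876) = 0.912375
x=0.400000, y=0.912375:
  k1 = f(0.400000, 0.912375) = 2.177986
  k2 = f(0.800000, 1.783570) = 1.402623
  y ← 0.912375 + (0.4/2)·(2.177986 + 1.402623) = 1.628497
x=0.800000, y=1.628497:
  k1 = f(0.800000, 1.628497) = 1.540638
  k2 = f(1.200000, 2.244752) = 0.992171
  y ← 1.628497 + (0.4/2)·(1.540638 + 0.992171) = 2.135059
y(1.2) ≈ 2.1351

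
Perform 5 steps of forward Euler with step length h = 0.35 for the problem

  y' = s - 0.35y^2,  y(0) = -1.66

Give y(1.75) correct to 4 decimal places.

-4.3235

Euler: y_{n+1} = y_n + h·f(s_n, y_n).
s=0.000000, y=-1.660000: f=-0.964460 → y ← -1.660000 + 0.35·(-0.964460) = -1.997561
s=0.350000, y=-1.997561: f=-1.046587 → y ← -1.997561 + 0.35·(-1.046587) = -2.363867
s=0.700000, y=-2.363867: f=-1.255753 → y ← -2.363867 + 0.35·(-1.255753) = -2.803380
s=1.050000, y=-2.803380: f=-1.700629 → y ← -2.803380 + 0.35·(-1.700629) = -3.398600
s=1.400000, y=-3.398600: f=-2.642669 → y ← -3.398600 + 0.35·(-2.642669) = -4.323535
y(1.75) ≈ -4.3235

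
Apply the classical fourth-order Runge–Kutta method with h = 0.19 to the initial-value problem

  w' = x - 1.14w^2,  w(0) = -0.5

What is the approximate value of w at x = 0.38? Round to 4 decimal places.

-0.5525

RK4: k1 = f(x_n, w_n); k2 = f(x_n + h/2, w_n + (h/2)·k1); k3 = f(x_n + h/2, w_n + (h/2)·k2); k4 = f(x_n + h, w_n + h·k3); w_{n+1} = w_n + (h/6)·(k1 + 2k2 + 2k3 + k4).
x=0.000000, w=-0.500000:
  k1 = f(0.000000, -0.500000) = -0.285000
  k2 = f(0.095000, -0.527075) = -0.221701
  k3 = f(0.095000, -0.521062) = -0.214516
  k4 = f(0.190000, -0.540758) = -0.143358
  w ← -0.500000 + (0.19/6)·(k1 + 2k2 + 2k3 + k4) = -0.541192
x=0.190000, w=-0.541192:
  k1 = f(0.190000, -0.541192) = -0.143893
  k2 = f(0.285000, -0.554862) = -0.065973
  k3 = f(0.285000, -0.547459) = -0.056671
  k4 = f(0.380000, -0.551959) = 0.032689
  w ← -0.541192 + (0.19/6)·(k1 + 2k2 + 2k3 + k4) = -0.552481
w(0.38) ≈ -0.5525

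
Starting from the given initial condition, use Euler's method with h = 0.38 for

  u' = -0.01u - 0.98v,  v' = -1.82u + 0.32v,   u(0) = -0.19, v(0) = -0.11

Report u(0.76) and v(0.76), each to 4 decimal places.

Euler on (u,v): u_{n+1} = u_n + h·u', v_{n+1} = v_n + h·v'.
0.000000: (-0.190000, -0.110000); f=(0.109700, 0.310600) → (-0.148314, 0.008028)
0.380000: (-0.148314, 0.008028); f=(-0.006384, 0.272500) → (-0.150740, 0.111578)
(u(0.76), v(0.76)) ≈ (-0.1507, 0.1116)

-0.1507, 0.1116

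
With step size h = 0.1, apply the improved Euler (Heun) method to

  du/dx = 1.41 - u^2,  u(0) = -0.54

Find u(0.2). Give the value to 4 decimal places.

Heun: k1 = f(x_n, u_n); k2 = f(x_n + h, u_n + h·k1); u_{n+1} = u_n + (h/2)·(k1 + k2).
x=0.000000, u=-0.540000:
  k1 = f(0.000000, -0.540000) = 1.118400
  k2 = f(0.100000, -0.428160) = 1.226679
  u ← -0.540000 + (0.1/2)·(1.118400 + 1.226679) = -0.422746
x=0.100000, u=-0.422746:
  k1 = f(0.100000, -0.422746) = 1.231286
  k2 = f(0.200000, -0.299617) = 1.320229
  u ← -0.422746 + (0.1/2)·(1.231286 + 1.320229) = -0.295170
u(0.2) ≈ -0.2952

-0.2952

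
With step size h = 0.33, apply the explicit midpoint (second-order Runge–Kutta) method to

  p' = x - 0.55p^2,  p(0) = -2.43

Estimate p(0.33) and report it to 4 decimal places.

-3.9721

Midpoint: k1 = f(x_n, p_n); k2 = f(x_n + h/2, p_n + (h/2)·k1); p_{n+1} = p_n + h·k2.
x=0.000000, p=-2.430000:
  k1 = f(0.000000, -2.430000) = -3.247695
  k2 = f(0.165000, -2.965870) = -4.673011
  p ← -2.430000 + 0.33·(-4.673011) = -3.972094
p(0.33) ≈ -3.9721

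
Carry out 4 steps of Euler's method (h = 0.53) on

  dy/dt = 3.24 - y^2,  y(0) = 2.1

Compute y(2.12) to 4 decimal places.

Euler: y_{n+1} = y_n + h·f(t_n, y_n).
t=0.000000, y=2.100000: f=-1.170000 → y ← 2.100000 + 0.53·(-1.170000) = 1.479900
t=0.530000, y=1.479900: f=1.049896 → y ← 1.479900 + 0.53·1.049896 = 2.036345
t=1.060000, y=2.036345: f=-0.906700 → y ← 2.036345 + 0.53·(-0.906700) = 1.555794
t=1.590000, y=1.555794: f=0.819506 → y ← 1.555794 + 0.53·0.819506 = 1.990132
y(2.12) ≈ 1.9901

1.9901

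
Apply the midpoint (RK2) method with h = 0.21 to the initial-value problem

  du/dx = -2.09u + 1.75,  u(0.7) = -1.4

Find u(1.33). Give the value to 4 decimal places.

Midpoint: k1 = f(x_n, u_n); k2 = f(x_n + h/2, u_n + (h/2)·k1); u_{n+1} = u_n + h·k2.
x=0.700000, u=-1.400000:
  k1 = f(0.700000, -1.400000) = 4.676000
  k2 = f(0.805000, -0.909020) = 3.649852
  u ← -1.400000 + 0.21·3.649852 = -0.633531
x=0.910000, u=-0.633531:
  k1 = f(0.910000, -0.633531) = 3.074080
  k2 = f(1.015000, -0.310753) = 2.399473
  u ← -0.633531 + 0.21·2.399473 = -0.129642
x=1.120000, u=-0.129642:
  k1 = f(1.120000, -0.129642) = 2.020951
  k2 = f(1.225000, 0.082558) = 1.577454
  u ← -0.129642 + 0.21·1.577454 = 0.201623
u(1.33) ≈ 0.2016

0.2016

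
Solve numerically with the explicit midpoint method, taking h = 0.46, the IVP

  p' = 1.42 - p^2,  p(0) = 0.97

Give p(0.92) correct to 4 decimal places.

Midpoint: k1 = f(x_n, p_n); k2 = f(x_n + h/2, p_n + (h/2)·k1); p_{n+1} = p_n + h·k2.
x=0.000000, p=0.970000:
  k1 = f(0.000000, 0.970000) = 0.479100
  k2 = f(0.230000, 1.080193) = 0.253183
  p ← 0.970000 + 0.46·0.253183 = 1.086464
x=0.460000, p=1.086464:
  k1 = f(0.460000, 1.086464) = 0.239596
  k2 = f(0.690000, 1.141571) = 0.116815
  p ← 1.086464 + 0.46·0.116815 = 1.140199
p(0.92) ≈ 1.1402

1.1402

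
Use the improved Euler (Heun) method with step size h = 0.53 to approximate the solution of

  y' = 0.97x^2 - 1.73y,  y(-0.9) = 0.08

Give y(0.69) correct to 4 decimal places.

Heun: k1 = f(x_n, y_n); k2 = f(x_n + h, y_n + h·k1); y_{n+1} = y_n + (h/2)·(k1 + k2).
x=-0.900000, y=0.080000:
  k1 = f(-0.900000, 0.080000) = 0.647300
  k2 = f(-0.370000, 0.423069) = -0.599116
  y ← 0.080000 + (0.53/2)·(0.647300 + (-0.599116)) = 0.092769
x=-0.370000, y=0.092769:
  k1 = f(-0.370000, 0.092769) = -0.027697
  k2 = f(0.160000, 0.078089) = -0.110263
  y ← 0.092769 + (0.53/2)·(-0.027697 + (-0.110263)) = 0.056209
x=0.160000, y=0.056209:
  k1 = f(0.160000, 0.056209) = -0.072410
  k2 = f(0.690000, 0.017832) = 0.430968
  y ← 0.056209 + (0.53/2)·(-0.072410 + 0.430968) = 0.151227
y(0.69) ≈ 0.1512

0.1512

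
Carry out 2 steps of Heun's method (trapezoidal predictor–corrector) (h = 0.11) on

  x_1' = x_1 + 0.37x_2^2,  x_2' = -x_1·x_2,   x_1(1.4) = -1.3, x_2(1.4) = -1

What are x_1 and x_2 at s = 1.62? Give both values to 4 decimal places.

Heun on (x_1,x_2): k1 = f(s_n, state_n); k2 = f(s_n + h, state_n + h·k1); state_{n+1} = state_n + (h/2)·(k1 + k2).
1.400000: (-1.300000, -1.000000)
  k1 = (-0.930000, -1.300000)
  predictor → (-1.402300, -1.143000)
  k2 = (-0.918914, -1.602829)
  → (-1.401690, -1.159656)
1.510000: (-1.401690, -1.159656)
  k1 = (-0.904114, -1.625478)
  predictor → (-1.501143, -1.338458)
  k2 = (-0.838299, -2.009217)
  → (-1.497523, -1.359564)
(x_1(1.62), x_2(1.62)) ≈ (-1.4975, -1.3596)

-1.4975, -1.3596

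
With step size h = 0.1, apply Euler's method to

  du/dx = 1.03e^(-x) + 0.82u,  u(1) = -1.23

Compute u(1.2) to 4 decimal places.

Euler: u_{n+1} = u_n + h·f(x_n, u_n).
x=1.000000, u=-1.230000: f=-0.629684 → u ← -1.230000 + 0.1·(-0.629684) = -1.292968
x=1.100000, u=-1.292968: f=-0.717377 → u ← -1.292968 + 0.1·(-0.717377) = -1.364706
u(1.2) ≈ -1.3647

-1.3647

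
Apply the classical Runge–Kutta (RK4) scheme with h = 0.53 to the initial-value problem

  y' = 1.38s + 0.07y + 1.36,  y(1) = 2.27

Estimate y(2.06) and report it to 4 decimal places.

6.2545

RK4: k1 = f(s_n, y_n); k2 = f(s_n + h/2, y_n + (h/2)·k1); k3 = f(s_n + h/2, y_n + (h/2)·k2); k4 = f(s_n + h, y_n + h·k3); y_{n+1} = y_n + (h/6)·(k1 + 2k2 + 2k3 + k4).
s=1.000000, y=2.270000:
  k1 = f(1.000000, 2.270000) = 2.898900
  k2 = f(1.265000, 3.038209) = 3.318375
  k3 = f(1.265000, 3.149369) = 3.326156
  k4 = f(1.530000, 4.032863) = 3.753700
  y ← 2.270000 + (0.53/6)·(k1 + 2k2 + 2k3 + k4) = 4.031513
s=1.530000, y=4.031513:
  k1 = f(1.530000, 4.031513) = 3.753606
  k2 = f(1.795000, 5.026219) = 4.188935
  k3 = f(1.795000, 5.141581) = 4.197011
  k4 = f(2.060000, 6.255929) = 4.640715
  y ← 4.031513 + (0.53/6)·(k1 + 2k2 + 2k3 + k4) = 6.254529
y(2.06) ≈ 6.2545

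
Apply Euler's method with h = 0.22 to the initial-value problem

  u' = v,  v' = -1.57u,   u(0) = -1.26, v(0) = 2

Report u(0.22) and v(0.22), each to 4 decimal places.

-0.8200, 2.4352

Euler on (u,v): u_{n+1} = u_n + h·u', v_{n+1} = v_n + h·v'.
0.000000: (-1.260000, 2.000000); f=(2.000000, 1.978200) → (-0.820000, 2.435204)
(u(0.22), v(0.22)) ≈ (-0.8200, 2.4352)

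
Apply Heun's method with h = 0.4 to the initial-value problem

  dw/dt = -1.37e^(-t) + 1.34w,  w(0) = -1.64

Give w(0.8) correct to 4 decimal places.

-6.0474

Heun: k1 = f(t_n, w_n); k2 = f(t_n + h, w_n + h·k1); w_{n+1} = w_n + (h/2)·(k1 + k2).
t=0.000000, w=-1.640000:
  k1 = f(0.000000, -1.640000) = -3.567600
  k2 = f(0.400000, -3.067040) = -5.028172
  w ← -1.640000 + (0.4/2)·(-3.567600 + (-5.028172)) = -3.359154
t=0.400000, w=-3.359154:
  k1 = f(0.400000, -3.359154) = -5.419605
  k2 = f(0.800000, -5.526997) = -8.021756
  w ← -3.359154 + (0.4/2)·(-5.419605 + (-8.021756)) = -6.047427
w(0.8) ≈ -6.0474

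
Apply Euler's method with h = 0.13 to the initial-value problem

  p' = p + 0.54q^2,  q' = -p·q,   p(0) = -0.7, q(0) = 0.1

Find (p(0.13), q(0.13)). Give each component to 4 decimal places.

-0.7903, 0.1091

Euler on (p,q): p_{n+1} = p_n + h·p', q_{n+1} = q_n + h·q'.
0.000000: (-0.700000, 0.100000); f=(-0.694600, 0.070000) → (-0.790298, 0.109100)
(p(0.13), q(0.13)) ≈ (-0.7903, 0.1091)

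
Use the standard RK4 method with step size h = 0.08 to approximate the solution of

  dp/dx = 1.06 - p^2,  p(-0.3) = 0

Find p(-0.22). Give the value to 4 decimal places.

0.0846

RK4: k1 = f(x_n, p_n); k2 = f(x_n + h/2, p_n + (h/2)·k1); k3 = f(x_n + h/2, p_n + (h/2)·k2); k4 = f(x_n + h, p_n + h·k3); p_{n+1} = p_n + (h/6)·(k1 + 2k2 + 2k3 + k4).
x=-0.300000, p=0.000000:
  k1 = f(-0.300000, 0.000000) = 1.060000
  k2 = f(-0.260000, 0.042400) = 1.058202
  k3 = f(-0.260000, 0.042328) = 1.058208
  k4 = f(-0.220000, 0.084657) = 1.052833
  p ← 0.000000 + (0.08/6)·(k1 + 2k2 + 2k3 + k4) = 0.084609
p(-0.22) ≈ 0.0846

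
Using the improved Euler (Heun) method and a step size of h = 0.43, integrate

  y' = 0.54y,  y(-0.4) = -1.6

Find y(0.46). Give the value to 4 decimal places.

Heun: k1 = f(s_n, y_n); k2 = f(s_n + h, y_n + h·k1); y_{n+1} = y_n + (h/2)·(k1 + k2).
s=-0.400000, y=-1.600000:
  k1 = f(-0.400000, -1.600000) = -0.864000
  k2 = f(0.030000, -1.971520) = -1.064621
  y ← -1.600000 + (0.43/2)·(-0.864000 + (-1.064621)) = -2.014653
s=0.030000, y=-2.014653:
  k1 = f(0.030000, -2.014653) = -1.087913
  k2 = f(0.460000, -2.482456) = -1.340526
  y ← -2.014653 + (0.43/2)·(-1.087913 + (-1.340526)) = -2.536768
y(0.46) ≈ -2.5368

-2.5368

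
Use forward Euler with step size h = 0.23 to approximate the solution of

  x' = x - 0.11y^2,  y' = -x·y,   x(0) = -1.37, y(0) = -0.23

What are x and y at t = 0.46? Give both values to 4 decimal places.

-2.0766, -0.4198

Euler on (x,y): x_{n+1} = x_n + h·x', y_{n+1} = y_n + h·y'.
0.000000: (-1.370000, -0.230000); f=(-1.375819, -0.315100) → (-1.686438, -0.302473)
0.230000: (-1.686438, -0.302473); f=(-1.696502, -0.510102) → (-2.076634, -0.419796)
(x(0.46), y(0.46)) ≈ (-2.0766, -0.4198)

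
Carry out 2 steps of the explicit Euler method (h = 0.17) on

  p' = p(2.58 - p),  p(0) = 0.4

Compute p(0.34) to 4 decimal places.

Euler: p_{n+1} = p_n + h·f(t_n, p_n).
t=0.000000, p=0.400000: f=0.872000 → p ← 0.400000 + 0.17·0.872000 = 0.548240
t=0.170000, p=0.548240: f=1.113892 → p ← 0.548240 + 0.17·1.113892 = 0.737602
p(0.34) ≈ 0.7376

0.7376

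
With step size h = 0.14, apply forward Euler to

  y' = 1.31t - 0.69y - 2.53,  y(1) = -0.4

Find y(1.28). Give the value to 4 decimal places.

Euler: y_{n+1} = y_n + h·f(t_n, y_n).
t=1.000000, y=-0.400000: f=-0.944000 → y ← -0.400000 + 0.14·(-0.944000) = -0.532160
t=1.140000, y=-0.532160: f=-0.669410 → y ← -0.532160 + 0.14·(-0.669410) = -0.625877
y(1.28) ≈ -0.6259

-0.6259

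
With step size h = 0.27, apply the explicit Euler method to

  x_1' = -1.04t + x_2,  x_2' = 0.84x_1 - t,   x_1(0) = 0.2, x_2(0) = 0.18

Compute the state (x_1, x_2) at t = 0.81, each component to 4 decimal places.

0.1384, 0.1160

Euler on (x_1,x_2): x_1_{n+1} = x_1_n + h·x_1', x_2_{n+1} = x_2_n + h·x_2'.
0.000000: (0.200000, 0.180000); f=(0.180000, 0.168000) → (0.248600, 0.225360)
0.270000: (0.248600, 0.225360); f=(-0.055440, -0.061176) → (0.233631, 0.208842)
0.540000: (0.233631, 0.208842); f=(-0.352758, -0.343750) → (0.138387, 0.116030)
(x_1(0.81), x_2(0.81)) ≈ (0.1384, 0.1160)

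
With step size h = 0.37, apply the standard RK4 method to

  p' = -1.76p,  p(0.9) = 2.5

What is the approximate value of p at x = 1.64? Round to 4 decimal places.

0.6820

RK4: k1 = f(x_n, p_n); k2 = f(x_n + h/2, p_n + (h/2)·k1); k3 = f(x_n + h/2, p_n + (h/2)·k2); k4 = f(x_n + h, p_n + h·k3); p_{n+1} = p_n + (h/6)·(k1 + 2k2 + 2k3 + k4).
x=0.900000, p=2.500000:
  k1 = f(0.900000, 2.500000) = -4.400000
  k2 = f(1.085000, 1.686000) = -2.967360
  k3 = f(1.085000, 1.951038) = -3.433828
  k4 = f(1.270000, 1.229484) = -2.163891
  p ← 2.500000 + (0.37/6)·(k1 + 2k2 + 2k3 + k4) = 1.305747
x=1.270000, p=1.305747:
  k1 = f(1.270000, 1.305747) = -2.298115
  k2 = f(1.455000, 0.880596) = -1.549848
  k3 = f(1.455000, 1.019025) = -1.793484
  k4 = f(1.640000, 0.642158) = -1.130198
  p ← 1.305747 + (0.37/6)·(k1 + 2k2 + 2k3 + k4) = 0.681990
p(1.64) ≈ 0.6820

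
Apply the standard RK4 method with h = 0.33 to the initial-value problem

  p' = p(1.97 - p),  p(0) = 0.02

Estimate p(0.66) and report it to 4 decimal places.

0.0714

RK4: k1 = f(x_n, p_n); k2 = f(x_n + h/2, p_n + (h/2)·k1); k3 = f(x_n + h/2, p_n + (h/2)·k2); k4 = f(x_n + h, p_n + h·k3); p_{n+1} = p_n + (h/6)·(k1 + 2k2 + 2k3 + k4).
x=0.000000, p=0.020000:
  k1 = f(0.000000, 0.020000) = 0.039000
  k2 = f(0.165000, 0.026435) = 0.051378
  k3 = f(0.165000, 0.028477) = 0.055290
  k4 = f(0.330000, 0.038246) = 0.073881
  p ← 0.020000 + (0.33/6)·(k1 + 2k2 + 2k3 + k4) = 0.037942
x=0.330000, p=0.037942:
  k1 = f(0.330000, 0.037942) = 0.073306
  k2 = f(0.495000, 0.050037) = 0.096070
  k3 = f(0.495000, 0.053793) = 0.103079
  k4 = f(0.660000, 0.071958) = 0.136579
  p ← 0.037942 + (0.33/6)·(k1 + 2k2 + 2k3 + k4) = 0.071392
p(0.66) ≈ 0.0714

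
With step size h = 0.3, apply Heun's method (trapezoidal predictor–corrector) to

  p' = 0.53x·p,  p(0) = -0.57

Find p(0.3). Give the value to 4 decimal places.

Heun: k1 = f(x_n, p_n); k2 = f(x_n + h, p_n + h·k1); p_{n+1} = p_n + (h/2)·(k1 + k2).
x=0.000000, p=-0.570000:
  k1 = f(0.000000, -0.570000) = 0.000000
  k2 = f(0.300000, -0.570000) = -0.090630
  p ← -0.570000 + (0.3/2)·(0.000000 + (-0.090630)) = -0.583594
p(0.3) ≈ -0.5836

-0.5836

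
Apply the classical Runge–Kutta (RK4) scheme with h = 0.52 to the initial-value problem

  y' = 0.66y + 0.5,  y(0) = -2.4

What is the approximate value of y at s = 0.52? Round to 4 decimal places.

-3.0724

RK4: k1 = f(s_n, y_n); k2 = f(s_n + h/2, y_n + (h/2)·k1); k3 = f(s_n + h/2, y_n + (h/2)·k2); k4 = f(s_n + h, y_n + h·k3); y_{n+1} = y_n + (h/6)·(k1 + 2k2 + 2k3 + k4).
s=0.000000, y=-2.400000:
  k1 = f(0.000000, -2.400000) = -1.084000
  k2 = f(0.260000, -2.681840) = -1.270014
  k3 = f(0.260000, -2.730204) = -1.301934
  k4 = f(0.520000, -3.077006) = -1.530824
  y ← -2.400000 + (0.52/6)·(k1 + 2k2 + 2k3 + k4) = -3.072423
y(0.52) ≈ -3.0724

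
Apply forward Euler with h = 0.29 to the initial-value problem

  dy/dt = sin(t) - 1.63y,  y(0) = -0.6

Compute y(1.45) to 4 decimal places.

Euler: y_{n+1} = y_n + h·f(t_n, y_n).
t=0.000000, y=-0.600000: f=0.978000 → y ← -0.600000 + 0.29·0.978000 = -0.316380
t=0.290000, y=-0.316380: f=0.801652 → y ← -0.316380 + 0.29·0.801652 = -0.083901
t=0.580000, y=-0.083901: f=0.684783 → y ← -0.083901 + 0.29·0.684783 = 0.114686
t=0.870000, y=0.114686: f=0.577391 → y ← 0.114686 + 0.29·0.577391 = 0.282129
t=1.160000, y=0.282129: f=0.456932 → y ← 0.282129 + 0.29·0.456932 = 0.414640
y(1.45) ≈ 0.4146

0.4146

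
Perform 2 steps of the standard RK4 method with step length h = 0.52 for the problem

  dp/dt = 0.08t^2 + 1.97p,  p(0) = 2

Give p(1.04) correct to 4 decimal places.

RK4: k1 = f(t_n, p_n); k2 = f(t_n + h/2, p_n + (h/2)·k1); k3 = f(t_n + h/2, p_n + (h/2)·k2); k4 = f(t_n + h, p_n + h·k3); p_{n+1} = p_n + (h/6)·(k1 + 2k2 + 2k3 + k4).
t=0.000000, p=2.000000:
  k1 = f(0.000000, 2.000000) = 3.940000
  k2 = f(0.260000, 3.024400) = 5.963476
  k3 = f(0.260000, 3.550504) = 6.999900
  k4 = f(0.520000, 5.639948) = 11.132330
  p ← 2.000000 + (0.52/6)·(k1 + 2k2 + 2k3 + k4) = 5.553254
t=0.520000, p=5.553254:
  k1 = f(0.520000, 5.553254) = 10.961542
  k2 = f(0.780000, 8.403255) = 16.603084
  k3 = f(0.780000, 9.870056) = 19.492682
  k4 = f(1.040000, 15.689448) = 30.994741
  p ← 5.553254 + (0.52/6)·(k1 + 2k2 + 2k3 + k4) = 15.446064
p(1.04) ≈ 15.4461

15.4461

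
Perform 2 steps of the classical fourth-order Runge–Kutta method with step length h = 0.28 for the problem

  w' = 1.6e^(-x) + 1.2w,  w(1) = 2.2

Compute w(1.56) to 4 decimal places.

4.6788

RK4: k1 = f(x_n, w_n); k2 = f(x_n + h/2, w_n + (h/2)·k1); k3 = f(x_n + h/2, w_n + (h/2)·k2); k4 = f(x_n + h, w_n + h·k3); w_{n+1} = w_n + (h/6)·(k1 + 2k2 + 2k3 + k4).
x=1.000000, w=2.200000:
  k1 = f(1.000000, 2.200000) = 3.228607
  k2 = f(1.140000, 2.652005) = 3.694116
  k3 = f(1.140000, 2.717176) = 3.772322
  k4 = f(1.280000, 3.256250) = 4.352360
  w ← 2.200000 + (0.28/6)·(k1 + 2k2 + 2k3 + k4) = 3.250646
x=1.280000, w=3.250646:
  k1 = f(1.280000, 3.250646) = 4.345635
  k2 = f(1.420000, 3.859035) = 5.017584
  k3 = f(1.420000, 3.953108) = 5.130472
  k4 = f(1.560000, 4.687178) = 5.960832
  w ← 3.250646 + (0.28/6)·(k1 + 2k2 + 2k3 + k4) = 4.678766
w(1.56) ≈ 4.6788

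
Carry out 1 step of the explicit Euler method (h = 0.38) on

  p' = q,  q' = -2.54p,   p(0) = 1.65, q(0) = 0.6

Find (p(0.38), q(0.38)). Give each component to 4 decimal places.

Euler on (p,q): p_{n+1} = p_n + h·p', q_{n+1} = q_n + h·q'.
0.000000: (1.650000, 0.600000); f=(0.600000, -4.191000) → (1.878000, -0.992580)
(p(0.38), q(0.38)) ≈ (1.8780, -0.9926)

1.8780, -0.9926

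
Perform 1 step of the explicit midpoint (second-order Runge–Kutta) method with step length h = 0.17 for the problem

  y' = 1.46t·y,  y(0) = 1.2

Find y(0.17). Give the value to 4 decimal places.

Midpoint: k1 = f(t_n, y_n); k2 = f(t_n + h/2, y_n + (h/2)·k1); y_{n+1} = y_n + h·k2.
t=0.000000, y=1.200000:
  k1 = f(0.000000, 1.200000) = 0.000000
  k2 = f(0.085000, 1.200000) = 0.148920
  y ← 1.200000 + 0.17·0.148920 = 1.225316
y(0.17) ≈ 1.2253

1.2253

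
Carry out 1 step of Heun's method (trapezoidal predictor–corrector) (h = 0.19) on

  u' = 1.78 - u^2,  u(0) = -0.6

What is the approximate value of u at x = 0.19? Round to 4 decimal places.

-0.3064

Heun: k1 = f(x_n, u_n); k2 = f(x_n + h, u_n + h·k1); u_{n+1} = u_n + (h/2)·(k1 + k2).
x=0.000000, u=-0.600000:
  k1 = f(0.000000, -0.600000) = 1.420000
  k2 = f(0.190000, -0.330200) = 1.670968
  u ← -0.600000 + (0.19/2)·(1.420000 + 1.670968) = -0.306358
u(0.19) ≈ -0.3064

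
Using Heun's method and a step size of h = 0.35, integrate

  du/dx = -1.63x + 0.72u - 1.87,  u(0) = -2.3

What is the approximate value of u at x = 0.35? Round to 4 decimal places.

Heun: k1 = f(x_n, u_n); k2 = f(x_n + h, u_n + h·k1); u_{n+1} = u_n + (h/2)·(k1 + k2).
x=0.000000, u=-2.300000:
  k1 = f(0.000000, -2.300000) = -3.526000
  k2 = f(0.350000, -3.534100) = -4.985052
  u ← -2.300000 + (0.35/2)·(-3.526000 + (-4.985052)) = -3.789434
u(0.35) ≈ -3.7894

-3.7894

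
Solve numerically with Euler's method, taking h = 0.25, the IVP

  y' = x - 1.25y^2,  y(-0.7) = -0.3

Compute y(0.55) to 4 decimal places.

-1.4603

Euler: y_{n+1} = y_n + h·f(x_n, y_n).
x=-0.700000, y=-0.300000: f=-0.812500 → y ← -0.300000 + 0.25·(-0.812500) = -0.503125
x=-0.450000, y=-0.503125: f=-0.766418 → y ← -0.503125 + 0.25·(-0.766418) = -0.694730
x=-0.200000, y=-0.694730: f=-0.803312 → y ← -0.694730 + 0.25·(-0.803312) = -0.895558
x=0.050000, y=-0.895558: f=-0.952529 → y ← -0.895558 + 0.25·(-0.952529) = -1.133690
x=0.300000, y=-1.133690: f=-1.306566 → y ← -1.133690 + 0.25·(-1.306566) = -1.460331
y(0.55) ≈ -1.4603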